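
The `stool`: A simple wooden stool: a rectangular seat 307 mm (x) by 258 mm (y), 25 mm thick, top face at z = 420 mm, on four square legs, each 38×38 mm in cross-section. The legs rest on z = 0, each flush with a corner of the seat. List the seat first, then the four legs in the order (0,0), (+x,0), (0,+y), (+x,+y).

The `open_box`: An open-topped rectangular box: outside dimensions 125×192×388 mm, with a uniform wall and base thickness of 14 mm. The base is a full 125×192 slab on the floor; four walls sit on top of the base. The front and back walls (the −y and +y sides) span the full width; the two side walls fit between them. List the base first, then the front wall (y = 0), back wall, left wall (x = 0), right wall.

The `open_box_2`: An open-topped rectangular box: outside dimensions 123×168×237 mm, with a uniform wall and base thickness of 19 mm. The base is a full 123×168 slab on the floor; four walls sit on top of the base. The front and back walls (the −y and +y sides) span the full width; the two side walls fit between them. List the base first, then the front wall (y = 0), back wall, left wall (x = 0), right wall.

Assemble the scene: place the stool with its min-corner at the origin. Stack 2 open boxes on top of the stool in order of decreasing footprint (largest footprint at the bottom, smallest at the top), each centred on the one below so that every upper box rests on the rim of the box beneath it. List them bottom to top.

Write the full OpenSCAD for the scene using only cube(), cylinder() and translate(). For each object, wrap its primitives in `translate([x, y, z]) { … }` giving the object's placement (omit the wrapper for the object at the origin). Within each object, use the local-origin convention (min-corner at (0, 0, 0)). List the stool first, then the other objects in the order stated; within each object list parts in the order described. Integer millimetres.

translate([0, 0, 395]) cube([307, 258, 25]);
cube([38, 38, 395]);
translate([269, 0, 0]) cube([38, 38, 395]);
translate([0, 220, 0]) cube([38, 38, 395]);
translate([269, 220, 0]) cube([38, 38, 395]);
translate([91, 33, 420]) {
  cube([125, 192, 14]);
  translate([0, 0, 14]) cube([125, 14, 374]);
  translate([0, 178, 14]) cube([125, 14, 374]);
  translate([0, 14, 14]) cube([14, 164, 374]);
  translate([111, 14, 14]) cube([14, 164, 374]);
}
translate([92, 45, 808]) {
  cube([123, 168, 19]);
  translate([0, 0, 19]) cube([123, 19, 218]);
  translate([0, 149, 19]) cube([123, 19, 218]);
  translate([0, 19, 19]) cube([19, 130, 218]);
  translate([104, 19, 19]) cube([19, 130, 218]);
}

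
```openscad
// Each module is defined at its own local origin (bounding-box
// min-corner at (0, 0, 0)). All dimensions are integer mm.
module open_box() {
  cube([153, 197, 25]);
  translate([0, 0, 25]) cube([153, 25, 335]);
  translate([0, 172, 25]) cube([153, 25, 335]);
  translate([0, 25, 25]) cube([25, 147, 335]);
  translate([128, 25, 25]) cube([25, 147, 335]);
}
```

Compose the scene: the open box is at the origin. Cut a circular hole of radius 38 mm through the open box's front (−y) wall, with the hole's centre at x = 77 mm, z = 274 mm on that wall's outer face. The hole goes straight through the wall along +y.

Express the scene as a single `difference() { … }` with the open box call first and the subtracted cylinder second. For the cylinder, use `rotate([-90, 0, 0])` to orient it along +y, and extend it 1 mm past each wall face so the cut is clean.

difference() {
  open_box();
  translate([77, -1, 274]) rotate([-90, 0, 0]) cylinder(h = 27, r = 38);
}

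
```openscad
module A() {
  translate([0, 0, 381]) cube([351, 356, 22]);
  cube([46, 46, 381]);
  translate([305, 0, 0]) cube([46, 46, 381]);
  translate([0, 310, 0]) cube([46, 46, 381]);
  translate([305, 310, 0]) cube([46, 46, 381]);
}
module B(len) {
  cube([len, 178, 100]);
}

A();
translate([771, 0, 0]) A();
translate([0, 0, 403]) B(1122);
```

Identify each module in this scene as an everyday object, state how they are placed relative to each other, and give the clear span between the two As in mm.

Second stool starts at x = 771; first ends at x = 351; clear span = 771 − 351 = 420 mm.

A is a stool. B is a beam. A beam spans the tops of two stools. The clear span between the two stools is 420 mm.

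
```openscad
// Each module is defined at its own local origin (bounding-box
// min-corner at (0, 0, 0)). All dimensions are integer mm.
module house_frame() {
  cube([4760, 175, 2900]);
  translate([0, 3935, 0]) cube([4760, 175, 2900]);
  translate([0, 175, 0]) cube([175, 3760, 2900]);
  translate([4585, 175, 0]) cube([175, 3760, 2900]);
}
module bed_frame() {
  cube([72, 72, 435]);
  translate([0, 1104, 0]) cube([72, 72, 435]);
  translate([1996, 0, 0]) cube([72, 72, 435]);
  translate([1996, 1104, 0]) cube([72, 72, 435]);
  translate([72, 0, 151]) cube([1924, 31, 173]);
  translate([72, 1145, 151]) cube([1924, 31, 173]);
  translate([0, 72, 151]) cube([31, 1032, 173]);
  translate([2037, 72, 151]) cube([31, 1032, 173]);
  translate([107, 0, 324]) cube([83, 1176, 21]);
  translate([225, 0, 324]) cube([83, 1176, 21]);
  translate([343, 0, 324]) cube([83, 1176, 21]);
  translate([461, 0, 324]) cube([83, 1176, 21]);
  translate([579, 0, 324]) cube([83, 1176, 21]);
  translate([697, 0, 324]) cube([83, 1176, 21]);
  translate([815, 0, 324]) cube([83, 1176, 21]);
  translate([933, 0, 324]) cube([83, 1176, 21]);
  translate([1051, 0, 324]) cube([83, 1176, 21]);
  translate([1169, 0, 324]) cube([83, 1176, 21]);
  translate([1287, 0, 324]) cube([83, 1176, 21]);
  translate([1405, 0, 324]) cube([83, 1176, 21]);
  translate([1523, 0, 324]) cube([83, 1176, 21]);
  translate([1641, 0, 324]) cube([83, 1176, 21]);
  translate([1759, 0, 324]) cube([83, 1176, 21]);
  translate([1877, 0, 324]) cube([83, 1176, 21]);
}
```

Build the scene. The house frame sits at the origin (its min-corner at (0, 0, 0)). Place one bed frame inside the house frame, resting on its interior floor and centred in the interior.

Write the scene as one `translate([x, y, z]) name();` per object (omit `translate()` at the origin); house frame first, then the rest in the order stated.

house_frame();
translate([1346, 1467, 0]) bed_frame();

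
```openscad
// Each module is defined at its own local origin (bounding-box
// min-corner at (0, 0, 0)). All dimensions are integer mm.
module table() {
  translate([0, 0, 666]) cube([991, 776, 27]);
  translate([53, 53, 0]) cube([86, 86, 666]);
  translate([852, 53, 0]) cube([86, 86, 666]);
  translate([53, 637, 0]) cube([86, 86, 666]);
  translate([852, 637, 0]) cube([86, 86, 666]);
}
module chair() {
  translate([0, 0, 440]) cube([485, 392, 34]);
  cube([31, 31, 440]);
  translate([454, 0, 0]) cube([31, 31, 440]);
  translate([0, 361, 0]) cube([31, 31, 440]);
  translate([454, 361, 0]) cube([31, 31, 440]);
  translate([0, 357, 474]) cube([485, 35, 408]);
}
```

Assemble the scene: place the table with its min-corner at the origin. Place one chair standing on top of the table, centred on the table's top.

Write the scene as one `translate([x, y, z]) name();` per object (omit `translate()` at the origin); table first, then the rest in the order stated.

table();
translate([253, 192, 693]) chair();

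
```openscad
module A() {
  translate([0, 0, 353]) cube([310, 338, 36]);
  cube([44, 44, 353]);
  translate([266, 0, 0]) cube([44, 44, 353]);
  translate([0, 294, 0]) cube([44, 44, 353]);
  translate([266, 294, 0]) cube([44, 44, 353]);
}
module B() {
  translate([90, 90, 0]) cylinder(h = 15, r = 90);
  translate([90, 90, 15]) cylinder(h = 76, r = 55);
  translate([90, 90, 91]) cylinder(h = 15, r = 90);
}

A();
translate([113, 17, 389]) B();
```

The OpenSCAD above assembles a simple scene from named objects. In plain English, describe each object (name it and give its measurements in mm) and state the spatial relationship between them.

A is a four-legged stool. The seat is a 310×338×36 mm slab whose top surface is at z = 389 mm; four square legs, each 44×44 mm in cross-section, run from the floor (z = 0) to the underside of the seat, each flush with a corner of the seat.

B is a spool: two coaxial disc flanges of radius 90 mm and thickness 15 mm, joined by a core cylinder of radius 55 mm and height 76 mm. The lower flange rests on z = 0 and the three cylinders share a vertical axis.

The spool is on top of the stool.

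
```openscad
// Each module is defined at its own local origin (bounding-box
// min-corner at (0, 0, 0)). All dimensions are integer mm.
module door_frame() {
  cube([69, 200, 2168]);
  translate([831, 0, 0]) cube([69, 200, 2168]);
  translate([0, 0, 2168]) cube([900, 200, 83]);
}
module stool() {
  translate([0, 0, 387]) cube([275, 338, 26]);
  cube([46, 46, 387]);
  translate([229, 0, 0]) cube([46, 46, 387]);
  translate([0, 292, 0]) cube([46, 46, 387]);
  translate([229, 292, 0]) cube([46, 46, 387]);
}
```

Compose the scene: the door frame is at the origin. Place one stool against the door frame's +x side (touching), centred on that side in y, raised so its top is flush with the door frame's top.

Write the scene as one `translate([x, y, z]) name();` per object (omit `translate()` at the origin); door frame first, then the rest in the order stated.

door_frame();
translate([900, -69, 1838]) stool();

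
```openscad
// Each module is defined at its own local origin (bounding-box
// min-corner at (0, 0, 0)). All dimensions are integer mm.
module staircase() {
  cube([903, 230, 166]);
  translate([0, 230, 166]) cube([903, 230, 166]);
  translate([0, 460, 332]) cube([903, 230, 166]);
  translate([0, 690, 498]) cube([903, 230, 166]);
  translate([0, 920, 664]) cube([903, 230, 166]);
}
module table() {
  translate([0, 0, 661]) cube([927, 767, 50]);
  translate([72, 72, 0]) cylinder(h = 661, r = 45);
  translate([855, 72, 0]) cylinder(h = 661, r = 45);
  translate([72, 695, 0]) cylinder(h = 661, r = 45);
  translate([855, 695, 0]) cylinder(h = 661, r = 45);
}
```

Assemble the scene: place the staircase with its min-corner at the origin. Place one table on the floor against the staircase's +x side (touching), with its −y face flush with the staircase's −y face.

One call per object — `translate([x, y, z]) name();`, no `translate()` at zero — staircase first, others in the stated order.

staircase();
translate([903, 0, 0]) table();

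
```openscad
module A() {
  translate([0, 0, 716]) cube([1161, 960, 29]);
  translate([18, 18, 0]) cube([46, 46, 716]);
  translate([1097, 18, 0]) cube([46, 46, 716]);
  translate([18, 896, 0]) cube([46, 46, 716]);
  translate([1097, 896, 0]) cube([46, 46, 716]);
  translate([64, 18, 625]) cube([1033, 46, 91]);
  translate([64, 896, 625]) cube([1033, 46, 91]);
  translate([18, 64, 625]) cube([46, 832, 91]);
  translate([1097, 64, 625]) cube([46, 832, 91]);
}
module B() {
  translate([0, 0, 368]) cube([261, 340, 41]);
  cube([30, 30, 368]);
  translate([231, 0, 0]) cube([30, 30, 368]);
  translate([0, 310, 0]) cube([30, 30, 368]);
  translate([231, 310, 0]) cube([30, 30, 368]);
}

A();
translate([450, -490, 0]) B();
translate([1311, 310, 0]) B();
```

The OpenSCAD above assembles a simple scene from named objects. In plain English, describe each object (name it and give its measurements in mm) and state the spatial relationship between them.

A is a table: top 1161 mm (x) × 960 mm (y), 29 mm thick, upper face at z = 745 mm, on four 46×46 mm square legs, each inset 18 mm from the nearest pair of top edges, running from z = 0 to the bottom of the top. Four apron rails, 46 mm thick and 91 mm tall, run between adjacent legs with their top edges flush with the underside of the top and their outer faces flush with the legs' outer faces.

B is a four-legged stool. The seat is a 261×340×41 mm slab whose top surface is at z = 409 mm; four square legs, each 30×30 mm in cross-section, run from the floor (z = 0) to the underside of the seat, each flush with a corner of the seat.

Two stools sit around the table at the −y, +x sides.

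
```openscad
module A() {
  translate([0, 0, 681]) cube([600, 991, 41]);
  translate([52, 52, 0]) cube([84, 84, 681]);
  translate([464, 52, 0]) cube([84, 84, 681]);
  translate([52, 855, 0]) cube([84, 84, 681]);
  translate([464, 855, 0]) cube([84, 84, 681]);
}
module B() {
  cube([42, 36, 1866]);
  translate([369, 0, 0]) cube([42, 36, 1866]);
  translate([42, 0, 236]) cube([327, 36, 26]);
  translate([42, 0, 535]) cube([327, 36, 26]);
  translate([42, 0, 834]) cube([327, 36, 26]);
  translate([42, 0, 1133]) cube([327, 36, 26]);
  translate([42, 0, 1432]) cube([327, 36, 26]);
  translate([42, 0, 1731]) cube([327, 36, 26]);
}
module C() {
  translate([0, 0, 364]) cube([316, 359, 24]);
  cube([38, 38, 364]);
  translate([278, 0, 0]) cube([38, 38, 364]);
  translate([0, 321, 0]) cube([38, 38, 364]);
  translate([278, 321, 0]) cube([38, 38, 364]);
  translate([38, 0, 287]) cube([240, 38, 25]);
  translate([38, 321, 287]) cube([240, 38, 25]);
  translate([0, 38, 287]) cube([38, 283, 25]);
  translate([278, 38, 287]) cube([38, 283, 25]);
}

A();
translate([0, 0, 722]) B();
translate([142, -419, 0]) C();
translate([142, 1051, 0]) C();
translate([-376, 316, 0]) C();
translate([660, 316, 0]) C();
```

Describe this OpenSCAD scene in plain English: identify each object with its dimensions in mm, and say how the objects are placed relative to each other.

A is a table: top 600 mm (x) × 991 mm (y), 41 mm thick, upper face at z = 722 mm, on four 84×84 mm square legs, each inset 52 mm from the nearest pair of top edges, running from z = 0 to the bottom of the top.

B is a wooden ladder with two side rails of 42×36 mm section and 1866 mm height, set 411 mm apart overall. Between them run 6 rectangular rungs (36 mm deep, 26 mm thick), front faces flush with the rails' −y face. The bottom of the first rung is 236 mm above the floor and each subsequent rung is 299 mm higher than the one below.

C is a four-legged stool. The seat is a 316×359×24 mm slab whose top surface is at z = 388 mm; four square legs, each 38×38 mm in cross-section, run from the floor (z = 0) to the underside of the seat, each flush with a corner of the seat. Four stretchers, 38 mm wide and 25 mm tall, connect adjacent legs with their undersides at z = 287 mm, each running between the inner faces of the legs it joins and aligned with the legs' outer faces on the other axis.

The ladder is on top of the table. Four stools sit around the table at the −y, +y, −x, +x sides.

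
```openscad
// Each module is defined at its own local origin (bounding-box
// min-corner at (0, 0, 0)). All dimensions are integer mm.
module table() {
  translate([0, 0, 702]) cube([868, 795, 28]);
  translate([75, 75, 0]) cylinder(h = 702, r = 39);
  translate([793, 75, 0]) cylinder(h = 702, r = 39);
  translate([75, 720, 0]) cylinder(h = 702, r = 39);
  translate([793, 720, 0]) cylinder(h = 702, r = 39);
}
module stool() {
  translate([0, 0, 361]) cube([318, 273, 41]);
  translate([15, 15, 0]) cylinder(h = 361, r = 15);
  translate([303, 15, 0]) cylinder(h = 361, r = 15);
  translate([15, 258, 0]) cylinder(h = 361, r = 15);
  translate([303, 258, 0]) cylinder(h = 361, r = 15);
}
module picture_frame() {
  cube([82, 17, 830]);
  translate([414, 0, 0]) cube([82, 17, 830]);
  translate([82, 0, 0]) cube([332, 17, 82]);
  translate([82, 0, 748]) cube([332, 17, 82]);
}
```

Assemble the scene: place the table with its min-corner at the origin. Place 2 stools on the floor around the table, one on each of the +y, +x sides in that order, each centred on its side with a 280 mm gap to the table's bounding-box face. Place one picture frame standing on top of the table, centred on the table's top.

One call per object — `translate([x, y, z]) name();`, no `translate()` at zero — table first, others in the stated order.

table();
translate([275, 1075, 0]) stool();
translate([1148, 261, 0]) stool();
translate([186, 389, 730]) picture_frame();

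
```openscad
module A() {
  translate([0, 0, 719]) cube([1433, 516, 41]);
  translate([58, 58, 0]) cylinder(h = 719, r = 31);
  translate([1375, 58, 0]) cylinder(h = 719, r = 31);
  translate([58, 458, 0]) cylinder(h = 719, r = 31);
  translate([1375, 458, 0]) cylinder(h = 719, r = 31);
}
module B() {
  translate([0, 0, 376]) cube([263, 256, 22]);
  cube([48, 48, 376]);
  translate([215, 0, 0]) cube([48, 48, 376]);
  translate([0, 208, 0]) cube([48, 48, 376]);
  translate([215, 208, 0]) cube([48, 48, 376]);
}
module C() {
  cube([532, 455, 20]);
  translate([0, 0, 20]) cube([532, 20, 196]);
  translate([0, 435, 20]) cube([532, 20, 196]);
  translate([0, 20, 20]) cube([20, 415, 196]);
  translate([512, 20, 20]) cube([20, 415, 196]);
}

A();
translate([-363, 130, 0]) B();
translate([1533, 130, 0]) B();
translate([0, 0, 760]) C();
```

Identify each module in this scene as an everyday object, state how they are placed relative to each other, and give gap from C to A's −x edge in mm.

The open box's min-x is at 0; the table's min-x is 0; gap = 0 mm.

A is a table. B is a stool. C is an open box. Two stools sit around the table at the −x, +x sides. The open box is on top of the table. The gap from the open box to the table's −x edge is 0 mm.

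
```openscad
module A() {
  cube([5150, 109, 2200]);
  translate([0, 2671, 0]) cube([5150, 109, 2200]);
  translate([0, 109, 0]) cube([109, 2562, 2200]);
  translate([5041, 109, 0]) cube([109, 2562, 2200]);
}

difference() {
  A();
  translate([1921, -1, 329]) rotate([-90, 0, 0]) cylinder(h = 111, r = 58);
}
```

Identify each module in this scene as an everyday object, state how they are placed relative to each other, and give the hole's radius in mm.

A is a house frame. The house frame has a circular hole through its front wall. The hole's radius is 58 mm.

The subtracted cylinder has r = 58 mm.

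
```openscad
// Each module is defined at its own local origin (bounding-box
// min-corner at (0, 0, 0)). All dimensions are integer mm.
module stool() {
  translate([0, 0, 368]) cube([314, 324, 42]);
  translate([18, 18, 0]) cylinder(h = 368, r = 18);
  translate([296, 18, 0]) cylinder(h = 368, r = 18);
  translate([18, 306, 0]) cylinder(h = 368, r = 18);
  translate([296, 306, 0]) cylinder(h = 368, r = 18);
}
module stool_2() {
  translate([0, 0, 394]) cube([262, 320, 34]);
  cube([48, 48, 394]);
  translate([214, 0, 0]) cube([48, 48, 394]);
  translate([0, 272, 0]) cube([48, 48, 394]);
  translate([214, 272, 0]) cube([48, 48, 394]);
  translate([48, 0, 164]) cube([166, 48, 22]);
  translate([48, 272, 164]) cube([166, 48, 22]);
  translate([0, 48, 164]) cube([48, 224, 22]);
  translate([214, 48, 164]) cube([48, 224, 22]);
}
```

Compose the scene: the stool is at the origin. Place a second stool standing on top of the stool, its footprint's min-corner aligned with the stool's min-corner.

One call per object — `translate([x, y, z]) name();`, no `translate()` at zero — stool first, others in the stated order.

stool();
translate([0, 0, 410]) stool_2();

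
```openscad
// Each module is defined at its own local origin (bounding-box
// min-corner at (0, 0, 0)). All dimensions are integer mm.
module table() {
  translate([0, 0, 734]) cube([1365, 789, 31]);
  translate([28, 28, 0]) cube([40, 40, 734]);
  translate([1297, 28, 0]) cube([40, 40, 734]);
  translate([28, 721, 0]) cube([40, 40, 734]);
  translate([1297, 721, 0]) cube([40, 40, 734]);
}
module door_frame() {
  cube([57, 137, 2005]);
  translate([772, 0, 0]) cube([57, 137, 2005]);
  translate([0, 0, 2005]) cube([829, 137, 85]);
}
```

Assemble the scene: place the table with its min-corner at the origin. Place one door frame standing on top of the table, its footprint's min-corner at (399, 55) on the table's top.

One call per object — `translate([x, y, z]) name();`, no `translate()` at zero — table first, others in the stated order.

table();
translate([399, 55, 765]) door_frame();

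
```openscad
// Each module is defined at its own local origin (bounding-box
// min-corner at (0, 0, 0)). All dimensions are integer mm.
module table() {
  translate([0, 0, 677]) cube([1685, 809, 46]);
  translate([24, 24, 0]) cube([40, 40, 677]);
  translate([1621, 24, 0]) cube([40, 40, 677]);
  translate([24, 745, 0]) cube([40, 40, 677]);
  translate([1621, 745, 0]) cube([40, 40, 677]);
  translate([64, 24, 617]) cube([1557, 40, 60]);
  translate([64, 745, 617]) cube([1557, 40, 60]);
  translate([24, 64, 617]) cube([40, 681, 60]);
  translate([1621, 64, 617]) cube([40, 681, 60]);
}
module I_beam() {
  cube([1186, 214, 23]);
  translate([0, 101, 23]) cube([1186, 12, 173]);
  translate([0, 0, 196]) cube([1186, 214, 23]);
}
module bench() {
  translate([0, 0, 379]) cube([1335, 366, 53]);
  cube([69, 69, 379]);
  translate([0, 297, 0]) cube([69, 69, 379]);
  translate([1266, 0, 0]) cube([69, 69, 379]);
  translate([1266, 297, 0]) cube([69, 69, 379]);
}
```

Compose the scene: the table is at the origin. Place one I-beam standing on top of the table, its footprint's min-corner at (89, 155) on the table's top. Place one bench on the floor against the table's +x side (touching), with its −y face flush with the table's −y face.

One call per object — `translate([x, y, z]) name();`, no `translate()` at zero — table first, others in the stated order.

table();
translate([89, 155, 723]) I_beam();
translate([1685, 0, 0]) bench();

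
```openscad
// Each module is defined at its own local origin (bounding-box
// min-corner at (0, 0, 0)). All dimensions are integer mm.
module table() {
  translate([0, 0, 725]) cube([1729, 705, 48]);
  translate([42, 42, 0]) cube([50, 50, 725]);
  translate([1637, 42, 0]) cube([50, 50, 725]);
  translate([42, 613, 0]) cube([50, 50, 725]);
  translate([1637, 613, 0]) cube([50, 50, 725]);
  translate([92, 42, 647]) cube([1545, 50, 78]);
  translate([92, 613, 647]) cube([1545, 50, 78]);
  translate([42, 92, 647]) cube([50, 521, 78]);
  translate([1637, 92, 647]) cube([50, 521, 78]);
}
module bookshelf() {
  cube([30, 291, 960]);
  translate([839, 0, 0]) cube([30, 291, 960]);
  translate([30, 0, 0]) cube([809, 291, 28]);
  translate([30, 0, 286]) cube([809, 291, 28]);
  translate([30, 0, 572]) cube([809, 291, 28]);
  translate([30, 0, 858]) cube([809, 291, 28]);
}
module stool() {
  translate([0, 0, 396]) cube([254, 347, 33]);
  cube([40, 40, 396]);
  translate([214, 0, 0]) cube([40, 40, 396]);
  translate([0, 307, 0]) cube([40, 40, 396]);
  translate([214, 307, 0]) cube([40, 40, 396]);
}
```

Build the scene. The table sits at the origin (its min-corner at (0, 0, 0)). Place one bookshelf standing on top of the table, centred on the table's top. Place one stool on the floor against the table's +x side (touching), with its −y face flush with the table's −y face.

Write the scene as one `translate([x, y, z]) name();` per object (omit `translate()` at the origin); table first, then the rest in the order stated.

table();
translate([430, 207, 773]) bookshelf();
translate([1729, 0, 0]) stool();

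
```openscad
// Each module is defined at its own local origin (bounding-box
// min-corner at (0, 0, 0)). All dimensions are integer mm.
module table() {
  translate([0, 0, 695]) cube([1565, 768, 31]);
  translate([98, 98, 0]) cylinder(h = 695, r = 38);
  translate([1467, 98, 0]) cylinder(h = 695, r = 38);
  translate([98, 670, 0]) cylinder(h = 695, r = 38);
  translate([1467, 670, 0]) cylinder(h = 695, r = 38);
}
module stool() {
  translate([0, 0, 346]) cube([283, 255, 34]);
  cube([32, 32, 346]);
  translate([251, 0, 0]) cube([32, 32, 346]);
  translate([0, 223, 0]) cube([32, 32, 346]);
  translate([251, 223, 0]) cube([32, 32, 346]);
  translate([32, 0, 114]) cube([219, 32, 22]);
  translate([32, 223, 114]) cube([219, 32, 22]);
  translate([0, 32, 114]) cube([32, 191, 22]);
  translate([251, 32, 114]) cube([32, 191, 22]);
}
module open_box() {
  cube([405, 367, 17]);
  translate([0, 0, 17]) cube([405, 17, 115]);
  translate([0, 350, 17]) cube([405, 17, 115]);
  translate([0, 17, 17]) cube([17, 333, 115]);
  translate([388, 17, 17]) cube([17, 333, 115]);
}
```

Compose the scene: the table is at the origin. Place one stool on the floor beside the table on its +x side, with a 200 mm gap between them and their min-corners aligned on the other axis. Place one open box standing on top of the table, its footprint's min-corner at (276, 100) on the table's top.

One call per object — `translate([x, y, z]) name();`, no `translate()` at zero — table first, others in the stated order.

table();
translate([1765, 0, 0]) stool();
translate([276, 100, 726]) open_box();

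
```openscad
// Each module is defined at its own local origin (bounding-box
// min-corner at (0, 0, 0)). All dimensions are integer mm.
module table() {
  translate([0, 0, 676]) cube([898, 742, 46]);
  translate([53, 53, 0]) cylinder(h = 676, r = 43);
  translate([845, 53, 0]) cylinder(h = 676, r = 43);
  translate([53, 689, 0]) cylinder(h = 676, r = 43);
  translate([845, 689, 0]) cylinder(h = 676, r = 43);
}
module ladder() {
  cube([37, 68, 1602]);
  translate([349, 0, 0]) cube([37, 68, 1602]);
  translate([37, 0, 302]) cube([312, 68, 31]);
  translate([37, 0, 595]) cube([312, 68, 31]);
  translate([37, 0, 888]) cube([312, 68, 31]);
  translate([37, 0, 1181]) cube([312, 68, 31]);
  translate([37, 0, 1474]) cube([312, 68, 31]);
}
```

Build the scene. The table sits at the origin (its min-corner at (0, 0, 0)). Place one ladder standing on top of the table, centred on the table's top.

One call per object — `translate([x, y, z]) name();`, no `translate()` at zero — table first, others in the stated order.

table();
translate([256, 337, 722]) ladder();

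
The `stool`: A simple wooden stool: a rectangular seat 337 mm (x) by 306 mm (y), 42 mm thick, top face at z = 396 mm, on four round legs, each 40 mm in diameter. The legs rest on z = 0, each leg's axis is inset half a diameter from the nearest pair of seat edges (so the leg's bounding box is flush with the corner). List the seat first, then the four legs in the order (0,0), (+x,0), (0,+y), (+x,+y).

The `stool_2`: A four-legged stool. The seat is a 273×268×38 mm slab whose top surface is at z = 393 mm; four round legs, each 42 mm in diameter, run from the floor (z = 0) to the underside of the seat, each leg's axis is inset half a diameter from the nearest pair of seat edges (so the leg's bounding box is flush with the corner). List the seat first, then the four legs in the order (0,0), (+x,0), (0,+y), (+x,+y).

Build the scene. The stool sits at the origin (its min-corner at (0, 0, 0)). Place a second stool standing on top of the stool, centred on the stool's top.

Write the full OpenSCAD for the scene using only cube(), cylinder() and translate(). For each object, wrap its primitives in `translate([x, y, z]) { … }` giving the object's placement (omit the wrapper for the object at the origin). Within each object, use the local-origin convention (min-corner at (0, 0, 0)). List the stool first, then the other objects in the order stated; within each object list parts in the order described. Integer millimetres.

translate([0, 0, 354]) cube([337, 306, 42]);
translate([20, 20, 0]) cylinder(h = 354, r = 20);
translate([317, 20, 0]) cylinder(h = 354, r = 20);
translate([20, 286, 0]) cylinder(h = 354, r = 20);
translate([317, 286, 0]) cylinder(h = 354, r = 20);
translate([32, 19, 396]) {
  translate([0, 0, 355]) cube([273, 268, 38]);
  translate([21, 21, 0]) cylinder(h = 355, r = 21);
  translate([252, 21, 0]) cylinder(h = 355, r = 21);
  translate([21, 247, 0]) cylinder(h = 355, r = 21);
  translate([252, 247, 0]) cylinder(h = 355, r = 21);
}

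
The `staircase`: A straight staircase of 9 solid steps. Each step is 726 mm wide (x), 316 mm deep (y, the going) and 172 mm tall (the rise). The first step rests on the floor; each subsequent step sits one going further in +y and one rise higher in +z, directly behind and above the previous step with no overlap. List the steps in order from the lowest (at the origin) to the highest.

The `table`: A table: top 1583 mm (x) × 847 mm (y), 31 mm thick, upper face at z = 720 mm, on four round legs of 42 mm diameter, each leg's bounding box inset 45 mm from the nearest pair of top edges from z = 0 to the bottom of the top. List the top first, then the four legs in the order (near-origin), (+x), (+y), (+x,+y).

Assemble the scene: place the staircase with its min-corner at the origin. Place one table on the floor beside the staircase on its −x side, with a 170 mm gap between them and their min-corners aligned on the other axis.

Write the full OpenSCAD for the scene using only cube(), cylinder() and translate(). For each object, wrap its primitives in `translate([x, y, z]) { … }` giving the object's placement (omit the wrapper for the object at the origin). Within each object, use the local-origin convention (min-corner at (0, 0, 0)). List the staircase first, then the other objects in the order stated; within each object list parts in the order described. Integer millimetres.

cube([726, 316, 172]);
translate([0, 316, 172]) cube([726, 316, 172]);
translate([0, 632, 344]) cube([726, 316, 172]);
translate([0, 948, 516]) cube([726, 316, 172]);
translate([0, 1264, 688]) cube([726, 316, 172]);
translate([0, 1580, 860]) cube([726, 316, 172]);
translate([0, 1896, 1032]) cube([726, 316, 172]);
translate([0, 2212, 1204]) cube([726, 316, 172]);
translate([0, 2528, 1376]) cube([726, 316, 172]);
translate([-1753, 0, 0]) {
  translate([0, 0, 689]) cube([1583, 847, 31]);
  translate([66, 66, 0]) cylinder(h = 689, r = 21);
  translate([1517, 66, 0]) cylinder(h = 689, r = 21);
  translate([66, 781, 0]) cylinder(h = 689, r = 21);
  translate([1517, 781, 0]) cylinder(h = 689, r = 21);
}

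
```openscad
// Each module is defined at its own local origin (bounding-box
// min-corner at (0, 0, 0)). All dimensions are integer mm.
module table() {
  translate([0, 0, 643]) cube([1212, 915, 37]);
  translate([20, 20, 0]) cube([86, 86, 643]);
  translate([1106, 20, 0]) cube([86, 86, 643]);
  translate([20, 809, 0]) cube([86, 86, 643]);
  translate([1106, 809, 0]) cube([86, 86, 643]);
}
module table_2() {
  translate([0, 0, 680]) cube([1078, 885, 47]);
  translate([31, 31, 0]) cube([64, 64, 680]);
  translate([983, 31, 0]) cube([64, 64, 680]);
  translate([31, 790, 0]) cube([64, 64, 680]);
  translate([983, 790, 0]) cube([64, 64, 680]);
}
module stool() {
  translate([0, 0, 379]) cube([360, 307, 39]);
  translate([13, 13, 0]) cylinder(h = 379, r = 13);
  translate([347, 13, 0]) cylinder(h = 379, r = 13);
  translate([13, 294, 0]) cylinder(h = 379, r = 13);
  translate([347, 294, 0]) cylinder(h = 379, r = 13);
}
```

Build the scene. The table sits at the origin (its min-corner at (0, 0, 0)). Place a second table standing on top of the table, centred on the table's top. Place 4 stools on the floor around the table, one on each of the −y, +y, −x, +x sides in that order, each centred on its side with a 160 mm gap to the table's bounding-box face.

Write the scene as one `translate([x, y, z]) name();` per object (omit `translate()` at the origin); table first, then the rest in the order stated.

table();
translate([67, 15, 680]) table_2();
translate([426, -467, 0]) stool();
translate([426, 1075, 0]) stool();
translate([-520, 304, 0]) stool();
translate([1372, 304, 0]) stool();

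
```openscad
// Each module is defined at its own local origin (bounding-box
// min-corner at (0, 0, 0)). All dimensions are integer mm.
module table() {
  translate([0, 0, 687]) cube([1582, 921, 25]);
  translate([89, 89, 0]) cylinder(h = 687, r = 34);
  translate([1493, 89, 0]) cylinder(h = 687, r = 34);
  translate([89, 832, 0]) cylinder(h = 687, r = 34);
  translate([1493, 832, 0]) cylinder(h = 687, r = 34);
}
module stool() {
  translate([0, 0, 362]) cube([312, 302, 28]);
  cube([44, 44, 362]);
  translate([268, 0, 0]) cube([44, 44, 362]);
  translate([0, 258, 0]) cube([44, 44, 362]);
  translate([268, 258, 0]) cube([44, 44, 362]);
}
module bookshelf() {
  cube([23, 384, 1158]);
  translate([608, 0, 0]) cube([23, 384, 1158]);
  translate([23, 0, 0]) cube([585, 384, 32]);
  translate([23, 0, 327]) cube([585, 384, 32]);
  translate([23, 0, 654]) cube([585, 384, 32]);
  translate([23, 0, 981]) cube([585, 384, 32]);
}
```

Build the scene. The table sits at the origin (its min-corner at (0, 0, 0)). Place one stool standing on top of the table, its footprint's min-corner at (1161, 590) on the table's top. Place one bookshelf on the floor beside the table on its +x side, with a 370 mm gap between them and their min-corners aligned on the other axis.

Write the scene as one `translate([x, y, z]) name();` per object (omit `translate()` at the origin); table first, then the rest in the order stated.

table();
translate([1161, 590, 712]) stool();
translate([1952, 0, 0]) bookshelf();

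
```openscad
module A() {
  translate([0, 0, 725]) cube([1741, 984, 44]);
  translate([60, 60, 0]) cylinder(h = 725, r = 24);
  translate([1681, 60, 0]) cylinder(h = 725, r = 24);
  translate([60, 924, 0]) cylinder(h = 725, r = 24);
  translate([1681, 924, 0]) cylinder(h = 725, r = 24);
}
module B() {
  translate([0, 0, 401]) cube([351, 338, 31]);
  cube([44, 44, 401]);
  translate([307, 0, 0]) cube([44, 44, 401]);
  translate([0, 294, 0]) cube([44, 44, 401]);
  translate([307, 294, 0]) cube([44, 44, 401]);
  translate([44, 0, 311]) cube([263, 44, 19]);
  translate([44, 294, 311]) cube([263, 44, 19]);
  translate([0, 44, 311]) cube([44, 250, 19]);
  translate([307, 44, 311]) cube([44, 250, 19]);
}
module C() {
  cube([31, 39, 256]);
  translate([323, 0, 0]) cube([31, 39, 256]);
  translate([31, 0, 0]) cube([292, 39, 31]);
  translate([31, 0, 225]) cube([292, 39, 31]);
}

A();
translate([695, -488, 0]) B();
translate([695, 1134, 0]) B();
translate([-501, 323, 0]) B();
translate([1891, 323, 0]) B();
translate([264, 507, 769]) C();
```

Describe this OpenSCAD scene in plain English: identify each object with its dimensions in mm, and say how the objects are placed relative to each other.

A is a rectangular dining table. The top is 1741×984×44 mm with its upper surface at z = 769 mm. It stands on four round legs of 48 mm diameter, each leg's bounding box inset 36 mm from the nearest pair of top edges, running from the floor to the underside of the top.

B is a simple wooden stool: a rectangular seat 351 mm (x) by 338 mm (y), 31 mm thick, top face at z = 432 mm, on four square legs, each 44×44 mm in cross-section. The legs rest on z = 0, each flush with a corner of the seat. Four stretchers, 44 mm wide and 19 mm tall, connect adjacent legs with their undersides at z = 311 mm, each running between the inner faces of the legs it joins and aligned with the legs' outer faces on the other axis.

C is a rectangular picture frame lying in the x–z plane (depth along y). The opening is 292 mm wide (x) by 194 mm tall (z), surrounded by a border 31 mm wide on all four sides. The frame is 39 mm deep and is made of two full-height vertical stiles with two horizontal rails fitted between them.

Four stools sit around the table at the −y, +y, −x, +x sides. The picture frame is on top of the table.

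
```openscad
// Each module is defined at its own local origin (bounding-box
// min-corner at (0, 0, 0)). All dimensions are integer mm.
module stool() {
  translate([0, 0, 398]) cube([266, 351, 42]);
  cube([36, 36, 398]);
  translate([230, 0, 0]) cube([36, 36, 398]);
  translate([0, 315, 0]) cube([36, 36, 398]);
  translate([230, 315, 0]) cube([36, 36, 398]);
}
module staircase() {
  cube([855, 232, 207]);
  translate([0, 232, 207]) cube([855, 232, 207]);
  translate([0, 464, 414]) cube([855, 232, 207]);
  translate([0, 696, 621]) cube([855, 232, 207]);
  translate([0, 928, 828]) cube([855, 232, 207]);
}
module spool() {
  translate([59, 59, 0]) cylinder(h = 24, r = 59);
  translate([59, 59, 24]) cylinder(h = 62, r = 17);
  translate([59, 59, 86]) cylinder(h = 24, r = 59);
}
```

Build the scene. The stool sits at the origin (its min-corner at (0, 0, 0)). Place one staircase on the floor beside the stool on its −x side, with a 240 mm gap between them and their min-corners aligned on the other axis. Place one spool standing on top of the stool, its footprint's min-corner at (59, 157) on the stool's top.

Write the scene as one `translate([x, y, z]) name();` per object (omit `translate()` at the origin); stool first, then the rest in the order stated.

stool();
translate([-1095, 0, 0]) staircase();
translate([59, 157, 440]) spool();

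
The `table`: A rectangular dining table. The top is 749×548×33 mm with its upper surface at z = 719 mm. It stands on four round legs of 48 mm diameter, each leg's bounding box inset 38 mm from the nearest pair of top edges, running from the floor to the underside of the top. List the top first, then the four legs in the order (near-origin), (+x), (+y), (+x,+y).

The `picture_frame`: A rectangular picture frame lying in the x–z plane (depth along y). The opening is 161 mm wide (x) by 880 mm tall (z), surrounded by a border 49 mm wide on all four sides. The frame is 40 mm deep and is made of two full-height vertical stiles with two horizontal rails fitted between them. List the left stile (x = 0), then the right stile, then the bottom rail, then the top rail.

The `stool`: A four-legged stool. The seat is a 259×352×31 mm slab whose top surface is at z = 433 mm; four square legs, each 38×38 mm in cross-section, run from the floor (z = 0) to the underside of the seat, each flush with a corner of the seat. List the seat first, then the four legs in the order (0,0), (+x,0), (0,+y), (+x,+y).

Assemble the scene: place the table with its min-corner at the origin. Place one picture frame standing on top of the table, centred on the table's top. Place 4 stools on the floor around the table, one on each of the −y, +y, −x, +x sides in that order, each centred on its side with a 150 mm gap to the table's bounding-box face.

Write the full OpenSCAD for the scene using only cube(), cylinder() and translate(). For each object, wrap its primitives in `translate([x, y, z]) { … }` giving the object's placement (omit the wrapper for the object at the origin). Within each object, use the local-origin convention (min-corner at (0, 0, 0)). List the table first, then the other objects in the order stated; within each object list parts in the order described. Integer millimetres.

translate([0, 0, 686]) cube([749, 548, 33]);
translate([62, 62, 0]) cylinder(h = 686, r = 24);
translate([687, 62, 0]) cylinder(h = 686, r = 24);
translate([62, 486, 0]) cylinder(h = 686, r = 24);
translate([687, 486, 0]) cylinder(h = 686, r = 24);
translate([245, 254, 719]) {
  cube([49, 40, 978]);
  translate([210, 0, 0]) cube([49, 40, 978]);
  translate([49, 0, 0]) cube([161, 40, 49]);
  translate([49, 0, 929]) cube([161, 40, 49]);
}
translate([245, -502, 0]) {
  translate([0, 0, 402]) cube([259, 352, 31]);
  cube([38, 38, 402]);
  translate([221, 0, 0]) cube([38, 38, 402]);
  translate([0, 314, 0]) cube([38, 38, 402]);
  translate([221, 314, 0]) cube([38, 38, 402]);
}
translate([245, 698, 0]) {
  translate([0, 0, 402]) cube([259, 352, 31]);
  cube([38, 38, 402]);
  translate([221, 0, 0]) cube([38, 38, 402]);
  translate([0, 314, 0]) cube([38, 38, 402]);
  translate([221, 314, 0]) cube([38, 38, 402]);
}
translate([-409, 98, 0]) {
  translate([0, 0, 402]) cube([259, 352, 31]);
  cube([38, 38, 402]);
  translate([221, 0, 0]) cube([38, 38, 402]);
  translate([0, 314, 0]) cube([38, 38, 402]);
  translate([221, 314, 0]) cube([38, 38, 402]);
}
translate([899, 98, 0]) {
  translate([0, 0, 402]) cube([259, 352, 31]);
  cube([38, 38, 402]);
  translate([221, 0, 0]) cube([38, 38, 402]);
  translate([0, 314, 0]) cube([38, 38, 402]);
  translate([221, 314, 0]) cube([38, 38, 402]);
}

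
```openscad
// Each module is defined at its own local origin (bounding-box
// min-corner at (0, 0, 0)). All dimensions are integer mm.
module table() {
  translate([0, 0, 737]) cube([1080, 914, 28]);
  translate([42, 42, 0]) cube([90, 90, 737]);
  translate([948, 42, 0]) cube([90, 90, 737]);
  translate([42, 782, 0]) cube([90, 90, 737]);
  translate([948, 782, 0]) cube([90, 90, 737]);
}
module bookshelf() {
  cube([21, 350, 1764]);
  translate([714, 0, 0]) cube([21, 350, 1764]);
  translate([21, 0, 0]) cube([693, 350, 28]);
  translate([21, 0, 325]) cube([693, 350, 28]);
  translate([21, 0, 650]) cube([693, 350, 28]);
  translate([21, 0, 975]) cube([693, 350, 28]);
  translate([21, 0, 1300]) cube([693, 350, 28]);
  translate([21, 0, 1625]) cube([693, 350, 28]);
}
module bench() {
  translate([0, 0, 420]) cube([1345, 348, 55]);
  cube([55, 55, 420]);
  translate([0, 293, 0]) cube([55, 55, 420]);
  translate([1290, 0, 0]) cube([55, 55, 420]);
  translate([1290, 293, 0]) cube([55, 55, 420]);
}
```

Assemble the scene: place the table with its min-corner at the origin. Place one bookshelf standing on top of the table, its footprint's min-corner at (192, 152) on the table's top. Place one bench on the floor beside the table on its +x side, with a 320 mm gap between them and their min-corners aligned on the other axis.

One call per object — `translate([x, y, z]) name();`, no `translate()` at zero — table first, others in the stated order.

table();
translate([192, 152, 765]) bookshelf();
translate([1400, 0, 0]) bench();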